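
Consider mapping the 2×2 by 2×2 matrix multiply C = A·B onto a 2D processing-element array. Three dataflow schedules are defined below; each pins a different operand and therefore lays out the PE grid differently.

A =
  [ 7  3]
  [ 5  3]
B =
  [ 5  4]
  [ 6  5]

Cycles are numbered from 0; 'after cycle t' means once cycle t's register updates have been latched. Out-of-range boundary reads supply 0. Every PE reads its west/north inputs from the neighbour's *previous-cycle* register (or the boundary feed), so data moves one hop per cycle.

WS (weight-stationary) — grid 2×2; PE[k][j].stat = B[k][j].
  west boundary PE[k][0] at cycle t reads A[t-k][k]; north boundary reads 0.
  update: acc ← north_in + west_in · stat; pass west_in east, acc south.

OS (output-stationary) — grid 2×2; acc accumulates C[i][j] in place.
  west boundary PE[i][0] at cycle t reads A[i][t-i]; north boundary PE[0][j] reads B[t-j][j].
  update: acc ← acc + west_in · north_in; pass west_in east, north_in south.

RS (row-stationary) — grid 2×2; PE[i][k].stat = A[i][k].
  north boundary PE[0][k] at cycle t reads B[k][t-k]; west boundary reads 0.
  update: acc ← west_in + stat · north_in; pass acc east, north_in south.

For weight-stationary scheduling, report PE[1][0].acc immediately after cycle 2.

PE[1][0].acc = 43

WS 2×2: PE[1][0] cycle-by-cycle (with neighbour feeds):
  t=0 PE[0][0]: acc=35 h=7 v=35
  t=0 PE[1][0]: acc=0 h=0 v=0
  t=1 PE[0][0]: acc=25 h=5 v=25
  t=1 PE[1][0]: acc=53 h=3 v=53
  t=2 PE[0][0]: acc=0 h=0 v=0
  t=2 PE[1][0]: acc=43 h=3 v=43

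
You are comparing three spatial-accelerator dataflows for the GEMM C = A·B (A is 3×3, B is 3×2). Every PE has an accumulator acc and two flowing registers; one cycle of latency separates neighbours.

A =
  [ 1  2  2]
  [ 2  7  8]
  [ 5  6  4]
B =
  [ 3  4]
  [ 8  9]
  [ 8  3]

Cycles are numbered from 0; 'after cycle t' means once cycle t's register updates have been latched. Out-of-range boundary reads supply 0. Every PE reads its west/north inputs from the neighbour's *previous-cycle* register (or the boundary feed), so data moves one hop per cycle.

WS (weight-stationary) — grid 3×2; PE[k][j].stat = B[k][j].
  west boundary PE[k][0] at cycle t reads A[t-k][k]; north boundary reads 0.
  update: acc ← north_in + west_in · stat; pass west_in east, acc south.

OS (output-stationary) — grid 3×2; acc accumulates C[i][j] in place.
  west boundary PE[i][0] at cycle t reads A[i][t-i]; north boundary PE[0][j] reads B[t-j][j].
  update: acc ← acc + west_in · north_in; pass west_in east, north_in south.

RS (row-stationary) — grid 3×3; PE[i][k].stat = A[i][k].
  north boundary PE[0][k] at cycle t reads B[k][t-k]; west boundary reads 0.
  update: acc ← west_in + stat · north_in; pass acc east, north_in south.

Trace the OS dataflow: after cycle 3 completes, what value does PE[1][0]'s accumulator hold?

PE[1][0].acc = 126

OS (3×2). Following PE[1][0] plus its west/north inputs:
  @0  [0,0]  acc 3  |  →1  ↓3
  @0  [1,0]  acc 0  |  →0  ↓0
  @1  [0,0]  acc 19  |  →2  ↓8
  @1  [1,0]  acc 6  |  →2  ↓3
  @2  [0,0]  acc 35  |  →2  ↓8
  @2  [1,0]  acc 62  |  →7  ↓8
  @3  [0,0]  acc 35  |  →0  ↓0
  @3  [1,0]  acc 126  |  →8  ↓8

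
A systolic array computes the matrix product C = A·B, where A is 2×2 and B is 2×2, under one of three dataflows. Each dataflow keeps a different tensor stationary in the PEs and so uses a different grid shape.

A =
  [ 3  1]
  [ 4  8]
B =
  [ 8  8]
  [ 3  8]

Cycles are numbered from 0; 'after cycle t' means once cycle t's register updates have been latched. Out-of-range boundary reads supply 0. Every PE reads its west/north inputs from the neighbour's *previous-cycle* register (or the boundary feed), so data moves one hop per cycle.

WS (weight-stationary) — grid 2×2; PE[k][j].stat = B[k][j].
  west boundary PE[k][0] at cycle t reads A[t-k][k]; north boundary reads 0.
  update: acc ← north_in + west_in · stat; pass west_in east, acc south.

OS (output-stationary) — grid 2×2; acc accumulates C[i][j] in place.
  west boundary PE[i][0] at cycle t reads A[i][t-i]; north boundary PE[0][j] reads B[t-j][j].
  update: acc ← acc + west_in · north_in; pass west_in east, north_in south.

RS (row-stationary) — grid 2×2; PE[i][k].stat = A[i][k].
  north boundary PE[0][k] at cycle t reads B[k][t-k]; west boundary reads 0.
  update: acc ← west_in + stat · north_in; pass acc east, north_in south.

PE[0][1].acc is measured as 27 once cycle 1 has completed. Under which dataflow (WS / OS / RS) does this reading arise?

dataflow = RS

Under WS (2×2), PE[0][1]:
  step 0 · PE0,1: acc=0; fwd→0 fwd↓0
  step 1 · PE0,1: acc=24; fwd→3 fwd↓24
Under OS (2×2), PE[0][1]:
  step 0 · PE0,1: acc=0; fwd→0 fwd↓0
  step 1 · PE0,1: acc=24; fwd→3 fwd↓8
Under RS (2×2), PE[0][1]:
  step 0 · PE0,1: acc=0; fwd→0 fwd↓0
  step 1 · PE0,1: acc=27; fwd→27 fwd↓3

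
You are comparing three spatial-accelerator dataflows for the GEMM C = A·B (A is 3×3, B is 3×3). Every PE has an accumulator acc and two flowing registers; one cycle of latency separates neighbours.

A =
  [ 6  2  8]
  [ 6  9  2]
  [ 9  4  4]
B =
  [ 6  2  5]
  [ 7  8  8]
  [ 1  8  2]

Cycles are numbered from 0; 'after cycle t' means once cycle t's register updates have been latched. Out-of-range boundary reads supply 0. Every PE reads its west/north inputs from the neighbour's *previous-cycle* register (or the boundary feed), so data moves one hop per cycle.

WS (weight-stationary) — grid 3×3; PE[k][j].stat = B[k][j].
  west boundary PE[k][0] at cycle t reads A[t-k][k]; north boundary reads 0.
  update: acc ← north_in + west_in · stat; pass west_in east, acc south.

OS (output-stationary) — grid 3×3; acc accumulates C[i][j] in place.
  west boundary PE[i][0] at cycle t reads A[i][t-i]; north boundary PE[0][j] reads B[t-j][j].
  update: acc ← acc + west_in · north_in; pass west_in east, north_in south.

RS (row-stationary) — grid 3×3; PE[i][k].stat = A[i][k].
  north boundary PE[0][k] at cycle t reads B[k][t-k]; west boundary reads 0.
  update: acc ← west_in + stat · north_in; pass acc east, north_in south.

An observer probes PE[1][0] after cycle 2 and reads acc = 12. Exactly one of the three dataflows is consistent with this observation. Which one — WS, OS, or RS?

WS (3×3 grid), PE[1][0]:
  @0  [1,0]  acc 0  |  →0  ↓0
  @1  [1,0]  acc 50  |  →2  ↓50
  @2  [1,0]  acc 99  |  →9  ↓99
OS (3×3 grid), PE[1][0]:
  @0  [1,0]  acc 0  |  →0  ↓0
  @1  [1,0]  acc 36  |  →6  ↓6
  @2  [1,0]  acc 99  |  →9  ↓7
RS (3×3 grid), PE[1][0]:
  @0  [1,0]  acc 0  |  →0  ↓0
  @1  [1,0]  acc 36  |  →36  ↓6
  @2  [1,0]  acc 12  |  →12  ↓2

dataflow = RS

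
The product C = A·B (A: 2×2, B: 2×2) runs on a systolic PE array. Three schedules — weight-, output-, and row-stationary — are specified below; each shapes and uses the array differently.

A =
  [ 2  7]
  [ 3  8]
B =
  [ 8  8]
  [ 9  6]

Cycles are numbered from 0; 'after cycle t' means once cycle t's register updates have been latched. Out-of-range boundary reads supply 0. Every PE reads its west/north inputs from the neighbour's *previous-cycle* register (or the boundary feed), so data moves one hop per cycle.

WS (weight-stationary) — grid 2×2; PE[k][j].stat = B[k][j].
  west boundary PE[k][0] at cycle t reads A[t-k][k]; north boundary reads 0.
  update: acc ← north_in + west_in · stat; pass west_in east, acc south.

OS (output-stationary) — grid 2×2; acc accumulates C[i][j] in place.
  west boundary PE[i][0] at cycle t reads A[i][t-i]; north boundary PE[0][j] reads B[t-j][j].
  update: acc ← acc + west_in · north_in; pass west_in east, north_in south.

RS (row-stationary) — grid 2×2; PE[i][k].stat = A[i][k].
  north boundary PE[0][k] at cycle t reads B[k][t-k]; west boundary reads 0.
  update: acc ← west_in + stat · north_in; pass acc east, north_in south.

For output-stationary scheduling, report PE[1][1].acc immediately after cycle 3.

PE[1][1].acc = 72

OS on a 2×2 grid — tracing PE[1][1] and its feeders:
  after 0 — PE[0][1] acc=0, pass-E 0, pass-S 0
  after 0 — PE[1][0] acc=0, pass-E 0, pass-S 0
  after 0 — PE[1][1] acc=0, pass-E 0, pass-S 0
  after 1 — PE[0][1] acc=16, pass-E 2, pass-S 8
  after 1 — PE[1][0] acc=24, pass-E 3, pass-S 8
  after 1 — PE[1][1] acc=0, pass-E 0, pass-S 0
  after 2 — PE[0][1] acc=58, pass-E 7, pass-S 6
  after 2 — PE[1][0] acc=96, pass-E 8, pass-S 9
  after 2 — PE[1][1] acc=24, pass-E 3, pass-S 8
  after 3 — PE[0][1] acc=58, pass-E 0, pass-S 0
  after 3 — PE[1][0] acc=96, pass-E 0, pass-S 0
  after 3 — PE[1][1] acc=72, pass-E 8, pass-S 6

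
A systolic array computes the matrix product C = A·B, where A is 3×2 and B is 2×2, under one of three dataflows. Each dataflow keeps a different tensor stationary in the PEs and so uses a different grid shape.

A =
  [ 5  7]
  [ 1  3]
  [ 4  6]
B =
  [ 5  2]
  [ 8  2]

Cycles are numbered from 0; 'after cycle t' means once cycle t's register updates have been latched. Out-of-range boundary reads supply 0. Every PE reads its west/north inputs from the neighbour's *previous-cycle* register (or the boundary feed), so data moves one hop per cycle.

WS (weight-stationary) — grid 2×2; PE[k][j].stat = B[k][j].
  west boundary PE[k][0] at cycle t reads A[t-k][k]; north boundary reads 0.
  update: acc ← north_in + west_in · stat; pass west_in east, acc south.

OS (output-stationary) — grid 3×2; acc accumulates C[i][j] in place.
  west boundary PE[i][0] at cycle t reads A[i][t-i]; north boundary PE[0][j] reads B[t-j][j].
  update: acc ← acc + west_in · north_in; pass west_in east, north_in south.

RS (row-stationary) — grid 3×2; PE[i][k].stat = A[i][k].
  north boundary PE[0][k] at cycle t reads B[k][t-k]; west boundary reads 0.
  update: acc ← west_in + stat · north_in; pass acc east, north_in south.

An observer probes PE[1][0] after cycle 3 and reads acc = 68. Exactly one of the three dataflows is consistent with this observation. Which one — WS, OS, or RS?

dataflow = WS

WS [2×2] PE[1][0] across cycles:
  after 0 — PE[1][0] acc=0, pass-E 0, pass-S 0
  after 1 — PE[1][0] acc=81, pass-E 7, pass-S 81
  after 2 — PE[1][0] acc=29, pass-E 3, pass-S 29
  after 3 — PE[1][0] acc=68, pass-E 6, pass-S 68
OS [3×2] PE[1][0] across cycles:
  after 0 — PE[1][0] acc=0, pass-E 0, pass-S 0
  after 1 — PE[1][0] acc=5, pass-E 1, pass-S 5
  after 2 — PE[1][0] acc=29, pass-E 3, pass-S 8
  after 3 — PE[1][0] acc=29, pass-E 0, pass-S 0
RS [3×2] PE[1][0] across cycles:
  after 0 — PE[1][0] acc=0, pass-E 0, pass-S 0
  after 1 — PE[1][0] acc=5, pass-E 5, pass-S 5
  after 2 — PE[1][0] acc=2, pass-E 2, pass-S 2
  after 3 — PE[1][0] acc=0, pass-E 0, pass-S 0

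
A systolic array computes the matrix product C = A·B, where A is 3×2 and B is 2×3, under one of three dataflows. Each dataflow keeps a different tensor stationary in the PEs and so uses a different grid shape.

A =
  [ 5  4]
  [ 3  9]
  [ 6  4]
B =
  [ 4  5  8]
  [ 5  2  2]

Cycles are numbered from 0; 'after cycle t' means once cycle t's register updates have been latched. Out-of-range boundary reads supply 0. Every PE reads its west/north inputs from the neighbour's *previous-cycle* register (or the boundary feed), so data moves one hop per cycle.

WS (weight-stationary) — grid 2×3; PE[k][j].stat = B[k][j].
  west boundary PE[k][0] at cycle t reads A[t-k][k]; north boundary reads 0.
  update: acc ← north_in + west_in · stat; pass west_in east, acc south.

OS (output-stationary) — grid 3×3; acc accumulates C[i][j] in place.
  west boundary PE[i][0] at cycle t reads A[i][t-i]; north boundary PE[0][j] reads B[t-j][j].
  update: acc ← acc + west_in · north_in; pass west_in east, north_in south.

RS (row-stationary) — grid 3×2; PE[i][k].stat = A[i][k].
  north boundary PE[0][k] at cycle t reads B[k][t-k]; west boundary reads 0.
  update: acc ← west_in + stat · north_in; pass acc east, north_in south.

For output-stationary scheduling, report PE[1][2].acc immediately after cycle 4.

PE[1][2].acc = 42

OS 3×3: PE[1][2] cycle-by-cycle (with neighbour feeds):
  cycle 0: PE[0][2] → acc 0, east 0, south 0
  cycle 0: PE[1][1] → acc 0, east 0, south 0
  cycle 0: PE[1][2] → acc 0, east 0, south 0
  cycle 1: PE[0][2] → acc 0, east 0, south 0
  cycle 1: PE[1][1] → acc 0, east 0, south 0
  cycle 1: PE[1][2] → acc 0, east 0, south 0
  cycle 2: PE[0][2] → acc 40, east 5, south 8
  cycle 2: PE[1][1] → acc 15, east 3, south 5
  cycle 2: PE[1][2] → acc 0, east 0, south 0
  cycle 3: PE[0][2] → acc 48, east 4, south 2
  cycle 3: PE[1][1] → acc 33, east 9, south 2
  cycle 3: PE[1][2] → acc 24, east 3, south 8
  cycle 4: PE[0][2] → acc 48, east 0, south 0
  cycle 4: PE[1][1] → acc 33, east 0, south 0
  cycle 4: PE[1][2] → acc 42, east 9, south 2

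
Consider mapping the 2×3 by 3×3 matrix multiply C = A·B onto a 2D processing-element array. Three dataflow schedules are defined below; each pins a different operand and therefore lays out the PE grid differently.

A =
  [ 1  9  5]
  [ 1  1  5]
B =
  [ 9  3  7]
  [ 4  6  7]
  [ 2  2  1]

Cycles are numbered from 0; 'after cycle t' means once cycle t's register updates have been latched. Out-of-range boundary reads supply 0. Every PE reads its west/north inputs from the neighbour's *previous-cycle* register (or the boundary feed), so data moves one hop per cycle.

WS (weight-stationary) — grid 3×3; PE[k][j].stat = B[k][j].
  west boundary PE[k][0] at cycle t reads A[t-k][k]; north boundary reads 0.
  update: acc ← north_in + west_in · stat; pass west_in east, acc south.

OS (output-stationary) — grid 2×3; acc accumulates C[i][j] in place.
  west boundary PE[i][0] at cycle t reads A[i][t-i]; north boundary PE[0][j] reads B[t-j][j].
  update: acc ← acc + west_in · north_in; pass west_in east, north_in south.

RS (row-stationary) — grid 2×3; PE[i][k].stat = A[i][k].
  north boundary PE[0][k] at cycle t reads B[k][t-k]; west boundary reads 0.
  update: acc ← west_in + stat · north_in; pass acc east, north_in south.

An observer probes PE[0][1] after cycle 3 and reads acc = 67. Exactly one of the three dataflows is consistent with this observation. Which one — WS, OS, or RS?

dataflow = OS

WS [3×3] PE[0][1] across cycles:
  0: (0,1).acc=0  regs=<0,0>
  1: (0,1).acc=3  regs=<1,3>
  2: (0,1).acc=3  regs=<1,3>
  3: (0,1).acc=0  regs=<0,0>
OS [2×3] PE[0][1] across cycles:
  0: (0,1).acc=0  regs=<0,0>
  1: (0,1).acc=3  regs=<1,3>
  2: (0,1).acc=57  regs=<9,6>
  3: (0,1).acc=67  regs=<5,2>
RS [2×3] PE[0][1] across cycles:
  0: (0,1).acc=0  regs=<0,0>
  1: (0,1).acc=45  regs=<45,4>
  2: (0,1).acc=57  regs=<57,6>
  3: (0,1).acc=70  regs=<70,7>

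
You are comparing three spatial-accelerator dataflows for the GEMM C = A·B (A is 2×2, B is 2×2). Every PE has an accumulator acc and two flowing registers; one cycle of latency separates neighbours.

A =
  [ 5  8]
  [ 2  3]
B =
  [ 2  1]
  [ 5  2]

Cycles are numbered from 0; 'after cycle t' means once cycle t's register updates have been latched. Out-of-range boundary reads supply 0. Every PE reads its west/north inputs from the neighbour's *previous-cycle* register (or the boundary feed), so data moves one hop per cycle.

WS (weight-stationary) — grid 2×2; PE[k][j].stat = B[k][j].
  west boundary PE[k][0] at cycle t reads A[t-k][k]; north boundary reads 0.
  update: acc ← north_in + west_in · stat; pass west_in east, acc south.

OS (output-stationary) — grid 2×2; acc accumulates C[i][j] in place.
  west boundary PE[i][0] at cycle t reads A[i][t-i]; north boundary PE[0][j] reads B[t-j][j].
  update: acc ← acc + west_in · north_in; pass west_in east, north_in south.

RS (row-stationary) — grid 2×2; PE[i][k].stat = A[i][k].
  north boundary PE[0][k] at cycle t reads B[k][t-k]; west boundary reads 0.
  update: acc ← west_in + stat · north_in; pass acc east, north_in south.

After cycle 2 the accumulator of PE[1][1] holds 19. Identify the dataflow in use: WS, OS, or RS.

Under WS (2×2), PE[1][1]:
  cycle 0: PE[1][1] → acc 0, east 0, south 0
  cycle 1: PE[1][1] → acc 0, east 0, south 0
  cycle 2: PE[1][1] → acc 21, east 8, south 21
Under OS (2×2), PE[1][1]:
  cycle 0: PE[1][1] → acc 0, east 0, south 0
  cycle 1: PE[1][1] → acc 0, east 0, south 0
  cycle 2: PE[1][1] → acc 2, east 2, south 1
Under RS (2×2), PE[1][1]:
  cycle 0: PE[1][1] → acc 0, east 0, south 0
  cycle 1: PE[1][1] → acc 0, east 0, south 0
  cycle 2: PE[1][1] → acc 19, east 19, south 5

dataflow = RS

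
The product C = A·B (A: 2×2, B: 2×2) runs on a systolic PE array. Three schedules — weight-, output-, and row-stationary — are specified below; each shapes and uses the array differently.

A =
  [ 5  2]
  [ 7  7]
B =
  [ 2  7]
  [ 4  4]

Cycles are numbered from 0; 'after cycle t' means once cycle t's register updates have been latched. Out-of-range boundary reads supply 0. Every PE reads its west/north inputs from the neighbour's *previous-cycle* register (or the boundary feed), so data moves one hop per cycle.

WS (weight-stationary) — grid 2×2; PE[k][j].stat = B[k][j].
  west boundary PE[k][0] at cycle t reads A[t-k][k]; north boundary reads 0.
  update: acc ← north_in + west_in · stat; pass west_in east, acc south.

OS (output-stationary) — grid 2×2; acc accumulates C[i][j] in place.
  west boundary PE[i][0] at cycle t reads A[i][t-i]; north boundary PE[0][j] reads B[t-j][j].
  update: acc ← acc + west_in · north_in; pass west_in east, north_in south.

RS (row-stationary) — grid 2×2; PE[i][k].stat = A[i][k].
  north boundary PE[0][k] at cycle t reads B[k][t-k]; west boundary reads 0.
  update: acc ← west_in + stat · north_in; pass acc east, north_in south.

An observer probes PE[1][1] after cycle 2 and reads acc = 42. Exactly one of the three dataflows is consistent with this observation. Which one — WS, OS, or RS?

dataflow = RS

WS (2×2 grid), PE[1][1]:
  0: (1,1).acc=0  regs=<0,0>
  1: (1,1).acc=0  regs=<0,0>
  2: (1,1).acc=43  regs=<2,43>
OS (2×2 grid), PE[1][1]:
  0: (1,1).acc=0  regs=<0,0>
  1: (1,1).acc=0  regs=<0,0>
  2: (1,1).acc=49  regs=<7,7>
RS (2×2 grid), PE[1][1]:
  0: (1,1).acc=0  regs=<0,0>
  1: (1,1).acc=0  regs=<0,0>
  2: (1,1).acc=42  regs=<42,4>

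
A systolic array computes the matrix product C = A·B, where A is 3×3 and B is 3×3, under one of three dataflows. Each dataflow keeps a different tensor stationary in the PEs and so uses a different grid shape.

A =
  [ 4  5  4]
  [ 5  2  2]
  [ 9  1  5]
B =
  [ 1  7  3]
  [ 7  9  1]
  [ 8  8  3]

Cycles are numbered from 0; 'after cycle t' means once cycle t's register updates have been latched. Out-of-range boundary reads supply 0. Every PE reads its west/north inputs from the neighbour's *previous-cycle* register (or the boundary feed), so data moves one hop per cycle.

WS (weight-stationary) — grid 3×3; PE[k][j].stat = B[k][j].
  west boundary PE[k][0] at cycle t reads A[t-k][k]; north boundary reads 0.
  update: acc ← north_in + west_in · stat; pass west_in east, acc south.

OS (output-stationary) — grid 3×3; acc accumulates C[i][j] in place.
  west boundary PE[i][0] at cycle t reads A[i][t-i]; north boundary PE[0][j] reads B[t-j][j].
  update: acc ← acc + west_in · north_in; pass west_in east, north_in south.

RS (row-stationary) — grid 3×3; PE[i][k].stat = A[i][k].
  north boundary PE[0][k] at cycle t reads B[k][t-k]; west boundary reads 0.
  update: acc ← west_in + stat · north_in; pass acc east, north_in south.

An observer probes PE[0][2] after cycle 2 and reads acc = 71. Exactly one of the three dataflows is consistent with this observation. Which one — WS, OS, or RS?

dataflow = RS

Under WS (3×3), PE[0][2]:
  after 0 — PE[0][2] acc=0, pass-E 0, pass-S 0
  after 1 — PE[0][2] acc=0, pass-E 0, pass-S 0
  after 2 — PE[0][2] acc=12, pass-E 4, pass-S 12
Under OS (3×3), PE[0][2]:
  after 0 — PE[0][2] acc=0, pass-E 0, pass-S 0
  after 1 — PE[0][2] acc=0, pass-E 0, pass-S 0
  after 2 — PE[0][2] acc=12, pass-E 4, pass-S 3
Under RS (3×3), PE[0][2]:
  after 0 — PE[0][2] acc=0, pass-E 0, pass-S 0
  after 1 — PE[0][2] acc=0, pass-E 0, pass-S 0
  after 2 — PE[0][2] acc=71, pass-E 71, pass-S 8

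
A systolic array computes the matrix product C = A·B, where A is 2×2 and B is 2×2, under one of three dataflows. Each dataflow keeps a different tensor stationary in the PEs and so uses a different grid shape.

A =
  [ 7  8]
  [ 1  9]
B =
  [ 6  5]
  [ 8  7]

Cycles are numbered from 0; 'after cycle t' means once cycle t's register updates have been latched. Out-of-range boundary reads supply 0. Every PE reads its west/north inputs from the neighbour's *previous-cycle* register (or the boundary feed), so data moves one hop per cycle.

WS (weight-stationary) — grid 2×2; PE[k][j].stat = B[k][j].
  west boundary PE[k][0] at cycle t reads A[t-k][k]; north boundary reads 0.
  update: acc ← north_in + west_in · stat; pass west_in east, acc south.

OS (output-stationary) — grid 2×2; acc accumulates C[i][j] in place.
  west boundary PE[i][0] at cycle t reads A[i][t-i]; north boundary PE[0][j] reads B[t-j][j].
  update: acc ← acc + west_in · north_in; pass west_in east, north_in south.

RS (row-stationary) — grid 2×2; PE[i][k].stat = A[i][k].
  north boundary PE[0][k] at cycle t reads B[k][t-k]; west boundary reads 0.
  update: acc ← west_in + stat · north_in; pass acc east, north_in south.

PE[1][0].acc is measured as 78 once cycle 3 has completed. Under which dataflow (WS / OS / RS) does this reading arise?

dataflow = OS

WS (2×2 grid), PE[1][0]:
  cycle 0: PE[1][0] → acc 0, east 0, south 0
  cycle 1: PE[1][0] → acc 106, east 8, south 106
  cycle 2: PE[1][0] → acc 78, east 9, south 78
  cycle 3: PE[1][0] → acc 0, east 0, south 0
OS (2×2 grid), PE[1][0]:
  cycle 0: PE[1][0] → acc 0, east 0, south 0
  cycle 1: PE[1][0] → acc 6, east 1, south 6
  cycle 2: PE[1][0] → acc 78, east 9, south 8
  cycle 3: PE[1][0] → acc 78, east 0, south 0
RS (2×2 grid), PE[1][0]:
  cycle 0: PE[1][0] → acc 0, east 0, south 0
  cycle 1: PE[1][0] → acc 6, east 6, south 6
  cycle 2: PE[1][0] → acc 5, east 5, south 5
  cycle 3: PE[1][0] → acc 0, east 0, south 0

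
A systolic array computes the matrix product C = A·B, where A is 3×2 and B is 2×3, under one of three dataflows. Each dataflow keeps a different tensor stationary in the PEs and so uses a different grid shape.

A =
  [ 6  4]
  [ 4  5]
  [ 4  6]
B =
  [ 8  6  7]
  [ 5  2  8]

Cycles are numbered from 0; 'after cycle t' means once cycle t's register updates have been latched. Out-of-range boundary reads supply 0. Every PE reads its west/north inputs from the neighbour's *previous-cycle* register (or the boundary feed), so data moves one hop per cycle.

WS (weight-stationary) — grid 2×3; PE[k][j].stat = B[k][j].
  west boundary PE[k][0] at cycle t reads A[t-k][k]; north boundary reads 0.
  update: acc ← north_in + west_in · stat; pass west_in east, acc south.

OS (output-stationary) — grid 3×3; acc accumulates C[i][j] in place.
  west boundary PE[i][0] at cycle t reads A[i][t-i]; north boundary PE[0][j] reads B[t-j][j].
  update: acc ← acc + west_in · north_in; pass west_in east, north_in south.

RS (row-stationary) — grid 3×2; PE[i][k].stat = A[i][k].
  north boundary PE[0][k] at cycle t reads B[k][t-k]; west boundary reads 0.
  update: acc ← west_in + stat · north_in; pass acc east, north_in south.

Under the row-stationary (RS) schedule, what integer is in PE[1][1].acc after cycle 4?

RS (3×2). Following PE[1][1] plus its west/north inputs:
  t=0 PE[0][1]: acc=0 h=0 v=0
  t=0 PE[1][0]: acc=0 h=0 v=0
  t=0 PE[1][1]: acc=0 h=0 v=0
  t=1 PE[0][1]: acc=68 h=68 v=5
  t=1 PE[1][0]: acc=32 h=32 v=8
  t=1 PE[1][1]: acc=0 h=0 v=0
  t=2 PE[0][1]: acc=44 h=44 v=2
  t=2 PE[1][0]: acc=24 h=24 v=6
  t=2 PE[1][1]: acc=57 h=57 v=5
  t=3 PE[0][1]: acc=74 h=74 v=8
  t=3 PE[1][0]: acc=28 h=28 v=7
  t=3 PE[1][1]: acc=34 h=34 v=2
  t=4 PE[0][1]: acc=0 h=0 v=0
  t=4 PE[1][0]: acc=0 h=0 v=0
  t=4 PE[1][1]: acc=68 h=68 v=8

PE[1][1].acc = 68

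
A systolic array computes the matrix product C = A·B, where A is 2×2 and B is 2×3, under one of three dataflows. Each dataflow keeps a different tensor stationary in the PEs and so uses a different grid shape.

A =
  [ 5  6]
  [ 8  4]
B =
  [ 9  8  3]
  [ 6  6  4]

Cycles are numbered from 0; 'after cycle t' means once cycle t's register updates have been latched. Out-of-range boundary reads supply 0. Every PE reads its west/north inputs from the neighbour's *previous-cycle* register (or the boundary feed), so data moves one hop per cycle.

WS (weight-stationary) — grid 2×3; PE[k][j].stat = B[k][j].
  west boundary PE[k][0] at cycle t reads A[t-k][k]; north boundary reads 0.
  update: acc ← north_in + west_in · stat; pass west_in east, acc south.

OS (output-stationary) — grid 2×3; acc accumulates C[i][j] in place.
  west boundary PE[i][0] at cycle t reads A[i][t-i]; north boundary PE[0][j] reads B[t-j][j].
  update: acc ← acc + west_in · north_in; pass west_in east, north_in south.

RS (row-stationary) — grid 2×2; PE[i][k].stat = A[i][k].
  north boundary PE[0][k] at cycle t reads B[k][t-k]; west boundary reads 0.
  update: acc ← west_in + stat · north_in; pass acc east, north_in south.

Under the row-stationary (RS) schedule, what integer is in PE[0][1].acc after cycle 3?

PE[0][1].acc = 39

RS (2×2). Following PE[0][1] plus its west/north inputs:
  t=0 PE[0][0]: acc=45 h=45 v=9
  t=0 PE[0][1]: acc=0 h=0 v=0
  t=1 PE[0][0]: acc=40 h=40 v=8
  t=1 PE[0][1]: acc=81 h=81 v=6
  t=2 PE[0][0]: acc=15 h=15 v=3
  t=2 PE[0][1]: acc=76 h=76 v=6
  t=3 PE[0][0]: acc=0 h=0 v=0
  t=3 PE[0][1]: acc=39 h=39 v=4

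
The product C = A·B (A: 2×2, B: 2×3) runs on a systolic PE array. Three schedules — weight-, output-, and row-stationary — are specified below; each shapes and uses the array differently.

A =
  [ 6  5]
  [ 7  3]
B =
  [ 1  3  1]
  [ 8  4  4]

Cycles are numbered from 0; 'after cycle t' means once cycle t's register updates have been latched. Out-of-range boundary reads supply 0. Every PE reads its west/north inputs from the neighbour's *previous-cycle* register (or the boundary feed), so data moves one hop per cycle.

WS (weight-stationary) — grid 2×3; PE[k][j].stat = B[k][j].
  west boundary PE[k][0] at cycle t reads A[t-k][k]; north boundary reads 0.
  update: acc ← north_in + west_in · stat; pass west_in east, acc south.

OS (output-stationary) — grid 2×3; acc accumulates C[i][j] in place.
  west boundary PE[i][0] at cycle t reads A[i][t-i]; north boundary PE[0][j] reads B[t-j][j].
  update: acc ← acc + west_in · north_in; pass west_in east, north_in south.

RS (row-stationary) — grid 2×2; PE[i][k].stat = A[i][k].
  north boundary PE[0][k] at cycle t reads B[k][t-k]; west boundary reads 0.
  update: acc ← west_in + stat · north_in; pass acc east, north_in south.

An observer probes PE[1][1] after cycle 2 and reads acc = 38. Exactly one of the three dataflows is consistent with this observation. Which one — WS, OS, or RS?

Under WS (2×3), PE[1][1]:
  @0  [1,1]  acc 0  |  →0  ↓0
  @1  [1,1]  acc 0  |  →0  ↓0
  @2  [1,1]  acc 38  |  →5  ↓38
Under OS (2×3), PE[1][1]:
  @0  [1,1]  acc 0  |  →0  ↓0
  @1  [1,1]  acc 0  |  →0  ↓0
  @2  [1,1]  acc 21  |  →7  ↓3
Under RS (2×2), PE[1][1]:
  @0  [1,1]  acc 0  |  →0  ↓0
  @1  [1,1]  acc 0  |  →0  ↓0
  @2  [1,1]  acc 31  |  →31  ↓8

dataflow = WS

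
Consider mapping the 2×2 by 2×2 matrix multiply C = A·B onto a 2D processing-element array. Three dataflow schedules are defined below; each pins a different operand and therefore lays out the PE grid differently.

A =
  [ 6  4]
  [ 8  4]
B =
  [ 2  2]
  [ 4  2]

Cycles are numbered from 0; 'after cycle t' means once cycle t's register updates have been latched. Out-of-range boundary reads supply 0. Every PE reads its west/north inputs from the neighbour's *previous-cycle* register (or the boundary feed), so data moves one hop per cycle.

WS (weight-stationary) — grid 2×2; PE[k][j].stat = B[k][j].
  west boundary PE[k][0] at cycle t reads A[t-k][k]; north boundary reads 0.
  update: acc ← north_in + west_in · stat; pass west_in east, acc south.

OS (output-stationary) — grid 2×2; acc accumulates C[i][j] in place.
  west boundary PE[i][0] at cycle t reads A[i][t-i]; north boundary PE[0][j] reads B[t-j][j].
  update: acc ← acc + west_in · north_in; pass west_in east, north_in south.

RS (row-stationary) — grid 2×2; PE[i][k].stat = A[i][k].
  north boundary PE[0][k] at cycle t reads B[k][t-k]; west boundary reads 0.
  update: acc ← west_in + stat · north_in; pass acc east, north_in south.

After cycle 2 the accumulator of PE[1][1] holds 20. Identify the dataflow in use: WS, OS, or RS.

dataflow = WS

— WS: 2×2; PE[1][1] trace:
  [0] (1,1) acc=0 (h:0 v:0)
  [1] (1,1) acc=0 (h:0 v:0)
  [2] (1,1) acc=20 (h:4 v:20)
— OS: 2×2; PE[1][1] trace:
  [0] (1,1) acc=0 (h:0 v:0)
  [1] (1,1) acc=0 (h:0 v:0)
  [2] (1,1) acc=16 (h:8 v:2)
— RS: 2×2; PE[1][1] trace:
  [0] (1,1) acc=0 (h:0 v:0)
  [1] (1,1) acc=0 (h:0 v:0)
  [2] (1,1) acc=32 (h:32 v:4)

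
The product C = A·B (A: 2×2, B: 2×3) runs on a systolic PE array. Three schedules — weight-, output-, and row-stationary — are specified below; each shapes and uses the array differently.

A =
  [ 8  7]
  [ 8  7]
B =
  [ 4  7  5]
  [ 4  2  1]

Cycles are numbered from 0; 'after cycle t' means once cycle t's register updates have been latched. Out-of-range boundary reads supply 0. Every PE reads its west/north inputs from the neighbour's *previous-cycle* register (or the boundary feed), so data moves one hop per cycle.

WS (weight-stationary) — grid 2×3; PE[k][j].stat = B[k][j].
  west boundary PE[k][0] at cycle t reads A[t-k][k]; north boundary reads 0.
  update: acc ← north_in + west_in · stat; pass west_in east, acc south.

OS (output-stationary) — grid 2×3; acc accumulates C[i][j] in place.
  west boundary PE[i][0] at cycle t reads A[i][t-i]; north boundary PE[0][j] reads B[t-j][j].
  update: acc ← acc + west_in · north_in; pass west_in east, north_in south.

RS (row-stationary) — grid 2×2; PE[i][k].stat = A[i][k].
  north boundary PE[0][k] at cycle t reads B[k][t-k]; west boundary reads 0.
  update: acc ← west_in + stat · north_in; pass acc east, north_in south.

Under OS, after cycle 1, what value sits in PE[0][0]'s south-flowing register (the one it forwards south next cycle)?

register = 4

OS on a 2×3 grid — tracing PE[0][0] and its feeders:
  @0  [0,0]  acc 32  |  →8  ↓4
  @1  [0,0]  acc 60  |  →7  ↓4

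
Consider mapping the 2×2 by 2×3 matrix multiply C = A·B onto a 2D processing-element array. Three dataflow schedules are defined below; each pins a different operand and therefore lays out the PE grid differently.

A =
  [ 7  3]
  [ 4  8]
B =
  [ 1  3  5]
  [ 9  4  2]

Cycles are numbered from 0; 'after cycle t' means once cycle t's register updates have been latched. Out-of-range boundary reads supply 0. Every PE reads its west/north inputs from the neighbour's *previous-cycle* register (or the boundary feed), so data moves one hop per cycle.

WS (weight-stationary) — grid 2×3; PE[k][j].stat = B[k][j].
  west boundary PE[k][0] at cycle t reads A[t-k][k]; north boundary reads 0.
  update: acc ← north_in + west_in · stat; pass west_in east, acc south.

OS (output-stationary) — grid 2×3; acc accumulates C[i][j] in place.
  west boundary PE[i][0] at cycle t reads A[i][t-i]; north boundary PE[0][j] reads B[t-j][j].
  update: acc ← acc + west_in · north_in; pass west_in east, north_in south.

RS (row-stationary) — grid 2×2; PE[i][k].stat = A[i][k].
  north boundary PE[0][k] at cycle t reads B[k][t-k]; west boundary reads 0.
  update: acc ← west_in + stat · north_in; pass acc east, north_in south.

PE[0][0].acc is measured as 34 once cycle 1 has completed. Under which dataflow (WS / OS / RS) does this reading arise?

dataflow = OS

WS (2×3 grid), PE[0][0]:
  cycle 0: PE[0][0] → acc 7, east 7, south 7
  cycle 1: PE[0][0] → acc 4, east 4, south 4
OS (2×3 grid), PE[0][0]:
  cycle 0: PE[0][0] → acc 7, east 7, south 1
  cycle 1: PE[0][0] → acc 34, east 3, south 9
RS (2×2 grid), PE[0][0]:
  cycle 0: PE[0][0] → acc 7, east 7, south 1
  cycle 1: PE[0][0] → acc 21, east 21, south 3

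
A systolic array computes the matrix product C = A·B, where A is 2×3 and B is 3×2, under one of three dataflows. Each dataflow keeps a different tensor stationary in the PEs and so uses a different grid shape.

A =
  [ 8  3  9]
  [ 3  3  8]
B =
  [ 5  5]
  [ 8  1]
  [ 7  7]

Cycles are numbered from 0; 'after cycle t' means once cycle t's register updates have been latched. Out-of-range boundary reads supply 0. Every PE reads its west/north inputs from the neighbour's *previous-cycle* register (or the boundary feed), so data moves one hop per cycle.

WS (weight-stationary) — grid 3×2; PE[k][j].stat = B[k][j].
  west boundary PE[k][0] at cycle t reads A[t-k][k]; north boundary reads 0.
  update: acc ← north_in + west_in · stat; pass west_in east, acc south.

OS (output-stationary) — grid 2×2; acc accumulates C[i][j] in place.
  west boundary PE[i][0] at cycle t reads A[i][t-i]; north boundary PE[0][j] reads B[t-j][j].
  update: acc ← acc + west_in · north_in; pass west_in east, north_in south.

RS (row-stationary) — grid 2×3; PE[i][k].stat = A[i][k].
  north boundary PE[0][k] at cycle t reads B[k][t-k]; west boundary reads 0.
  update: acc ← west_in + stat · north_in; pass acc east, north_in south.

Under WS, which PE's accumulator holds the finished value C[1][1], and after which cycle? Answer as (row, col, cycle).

WS: C[1][1] accumulates in PE[2][1]:
  after 0 — PE[2][1] acc=0, pass-E 0, pass-S 0
  after 1 — PE[2][1] acc=0, pass-E 0, pass-S 0
  after 2 — PE[2][1] acc=0, pass-E 0, pass-S 0
  after 3 — PE[2][1] acc=106, pass-E 9, pass-S 106
  after 4 — PE[2][1] acc=74, pass-E 8, pass-S 74

(row, col, cycle) = (2, 1, 4)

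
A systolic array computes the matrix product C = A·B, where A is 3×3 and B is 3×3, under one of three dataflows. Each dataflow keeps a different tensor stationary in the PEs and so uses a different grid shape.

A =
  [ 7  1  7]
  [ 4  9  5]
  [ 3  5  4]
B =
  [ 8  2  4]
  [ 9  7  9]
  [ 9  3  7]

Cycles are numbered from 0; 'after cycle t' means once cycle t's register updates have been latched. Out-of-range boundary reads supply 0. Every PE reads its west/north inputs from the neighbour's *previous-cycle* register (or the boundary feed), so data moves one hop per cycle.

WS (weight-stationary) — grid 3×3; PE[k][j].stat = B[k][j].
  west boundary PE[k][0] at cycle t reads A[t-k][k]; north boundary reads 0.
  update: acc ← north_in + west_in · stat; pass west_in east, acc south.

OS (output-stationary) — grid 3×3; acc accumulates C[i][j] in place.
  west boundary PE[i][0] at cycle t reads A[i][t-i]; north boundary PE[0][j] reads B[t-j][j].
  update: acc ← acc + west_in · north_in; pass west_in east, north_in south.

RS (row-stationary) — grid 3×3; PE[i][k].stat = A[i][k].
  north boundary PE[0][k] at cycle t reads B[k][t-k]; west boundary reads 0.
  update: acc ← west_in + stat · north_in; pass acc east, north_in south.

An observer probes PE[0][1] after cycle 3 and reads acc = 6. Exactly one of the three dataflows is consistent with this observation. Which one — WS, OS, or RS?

dataflow = WS

WS [3×3] PE[0][1] across cycles:
  [0] (0,1) acc=0 (h:0 v:0)
  [1] (0,1) acc=14 (h:7 v:14)
  [2] (0,1) acc=8 (h:4 v:8)
  [3] (0,1) acc=6 (h:3 v:6)
OS [3×3] PE[0][1] across cycles:
  [0] (0,1) acc=0 (h:0 v:0)
  [1] (0,1) acc=14 (h:7 v:2)
  [2] (0,1) acc=21 (h:1 v:7)
  [3] (0,1) acc=42 (h:7 v:3)
RS [3×3] PE[0][1] across cycles:
  [0] (0,1) acc=0 (h:0 v:0)
  [1] (0,1) acc=65 (h:65 v:9)
  [2] (0,1) acc=21 (h:21 v:7)
  [3] (0,1) acc=37 (h:37 v:9)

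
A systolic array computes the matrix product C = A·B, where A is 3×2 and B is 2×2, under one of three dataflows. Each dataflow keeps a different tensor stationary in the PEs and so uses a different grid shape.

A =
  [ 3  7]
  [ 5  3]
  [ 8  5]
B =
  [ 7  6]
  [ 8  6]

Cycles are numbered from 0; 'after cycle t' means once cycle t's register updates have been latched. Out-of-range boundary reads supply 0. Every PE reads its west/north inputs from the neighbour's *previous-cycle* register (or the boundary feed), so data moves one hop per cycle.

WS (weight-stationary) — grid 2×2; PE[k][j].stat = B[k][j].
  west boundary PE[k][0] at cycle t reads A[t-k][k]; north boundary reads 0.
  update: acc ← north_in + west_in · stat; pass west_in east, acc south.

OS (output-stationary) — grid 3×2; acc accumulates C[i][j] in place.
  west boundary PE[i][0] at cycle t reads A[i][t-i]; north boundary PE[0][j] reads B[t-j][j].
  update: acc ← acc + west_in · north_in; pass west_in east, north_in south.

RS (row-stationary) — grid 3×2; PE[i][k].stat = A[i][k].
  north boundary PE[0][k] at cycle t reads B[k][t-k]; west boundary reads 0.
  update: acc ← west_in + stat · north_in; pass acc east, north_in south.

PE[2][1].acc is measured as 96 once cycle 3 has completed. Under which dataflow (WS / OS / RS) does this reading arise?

dataflow = RS

— WS: 2×2 array has no PE[2][1].
OS [3×2] PE[2][1] across cycles:
  c0 r2c1: 0 / 0 / 0
  c1 r2c1: 0 / 0 / 0
  c2 r2c1: 0 / 0 / 0
  c3 r2c1: 48 / 8 / 6
RS [3×2] PE[2][1] across cycles:
  c0 r2c1: 0 / 0 / 0
  c1 r2c1: 0 / 0 / 0
  c2 r2c1: 0 / 0 / 0
  c3 r2c1: 96 / 96 / 8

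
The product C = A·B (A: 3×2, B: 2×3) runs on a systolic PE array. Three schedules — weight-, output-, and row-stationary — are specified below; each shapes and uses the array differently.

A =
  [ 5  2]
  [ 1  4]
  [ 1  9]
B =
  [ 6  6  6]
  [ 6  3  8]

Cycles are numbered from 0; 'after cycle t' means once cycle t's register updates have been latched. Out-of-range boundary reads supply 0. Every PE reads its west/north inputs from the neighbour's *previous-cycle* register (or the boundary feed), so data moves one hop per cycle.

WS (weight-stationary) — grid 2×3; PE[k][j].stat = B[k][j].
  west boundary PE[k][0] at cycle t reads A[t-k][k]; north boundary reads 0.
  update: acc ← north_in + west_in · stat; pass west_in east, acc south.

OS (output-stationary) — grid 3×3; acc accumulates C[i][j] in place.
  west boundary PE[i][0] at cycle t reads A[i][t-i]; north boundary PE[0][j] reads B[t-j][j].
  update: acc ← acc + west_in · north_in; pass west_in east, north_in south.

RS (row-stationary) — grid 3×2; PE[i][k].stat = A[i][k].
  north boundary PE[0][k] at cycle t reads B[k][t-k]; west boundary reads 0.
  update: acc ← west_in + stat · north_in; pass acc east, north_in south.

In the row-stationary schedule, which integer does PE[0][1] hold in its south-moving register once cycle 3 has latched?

RS (3×2). Following PE[0][1] plus its west/north inputs:
  t=0 PE[0][0]: acc=30 h=30 v=6
  t=0 PE[0][1]: acc=0 h=0 v=0
  t=1 PE[0][0]: acc=30 h=30 v=6
  t=1 PE[0][1]: acc=42 h=42 v=6
  t=2 PE[0][0]: acc=30 h=30 v=6
  t=2 PE[0][1]: acc=36 h=36 v=3
  t=3 PE[0][0]: acc=0 h=0 v=0
  t=3 PE[0][1]: acc=46 h=46 v=8

register = 8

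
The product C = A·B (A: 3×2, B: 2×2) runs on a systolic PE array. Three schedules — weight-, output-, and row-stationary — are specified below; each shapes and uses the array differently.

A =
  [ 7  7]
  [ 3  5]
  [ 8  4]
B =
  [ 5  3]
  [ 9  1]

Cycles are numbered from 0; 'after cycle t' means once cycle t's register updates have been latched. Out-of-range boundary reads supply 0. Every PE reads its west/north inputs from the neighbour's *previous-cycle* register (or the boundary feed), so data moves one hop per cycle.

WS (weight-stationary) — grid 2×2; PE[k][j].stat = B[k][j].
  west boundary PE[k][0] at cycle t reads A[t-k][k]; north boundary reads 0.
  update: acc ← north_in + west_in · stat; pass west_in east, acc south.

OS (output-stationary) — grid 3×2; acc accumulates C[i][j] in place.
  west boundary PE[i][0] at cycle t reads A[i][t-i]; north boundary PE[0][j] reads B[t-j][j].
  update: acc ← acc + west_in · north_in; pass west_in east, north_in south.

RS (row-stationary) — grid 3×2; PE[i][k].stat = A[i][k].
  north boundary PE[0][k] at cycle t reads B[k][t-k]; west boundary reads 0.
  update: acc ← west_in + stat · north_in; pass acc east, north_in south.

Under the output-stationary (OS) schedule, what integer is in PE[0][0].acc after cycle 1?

PE[0][0].acc = 98

OS (3×2). Following PE[0][0] plus its west/north inputs:
  cycle 0: PE[0][0] → acc 35, east 7, south 5
  cycle 1: PE[0][0] → acc 98, east 7, south 9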